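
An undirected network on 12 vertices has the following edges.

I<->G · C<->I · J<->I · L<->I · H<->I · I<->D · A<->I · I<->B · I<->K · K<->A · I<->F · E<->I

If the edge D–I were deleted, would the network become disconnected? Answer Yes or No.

Without the D–I edge there is no alternate route between D and I, so the network disconnects. It is a bridge.

Yes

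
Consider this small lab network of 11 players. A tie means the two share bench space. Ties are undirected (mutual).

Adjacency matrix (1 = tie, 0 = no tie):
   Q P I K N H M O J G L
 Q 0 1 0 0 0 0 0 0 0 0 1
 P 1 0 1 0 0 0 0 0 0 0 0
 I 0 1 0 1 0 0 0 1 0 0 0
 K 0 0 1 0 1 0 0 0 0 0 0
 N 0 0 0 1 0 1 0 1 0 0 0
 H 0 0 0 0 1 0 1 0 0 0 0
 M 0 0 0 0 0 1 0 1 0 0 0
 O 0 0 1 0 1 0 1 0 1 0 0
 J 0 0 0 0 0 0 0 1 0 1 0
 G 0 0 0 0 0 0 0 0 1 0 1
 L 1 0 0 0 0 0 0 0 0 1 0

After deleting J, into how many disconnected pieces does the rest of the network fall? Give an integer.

1

J's neighbors (G and O) remain reachable from one another through other ties, so the rest of the network stays in one piece.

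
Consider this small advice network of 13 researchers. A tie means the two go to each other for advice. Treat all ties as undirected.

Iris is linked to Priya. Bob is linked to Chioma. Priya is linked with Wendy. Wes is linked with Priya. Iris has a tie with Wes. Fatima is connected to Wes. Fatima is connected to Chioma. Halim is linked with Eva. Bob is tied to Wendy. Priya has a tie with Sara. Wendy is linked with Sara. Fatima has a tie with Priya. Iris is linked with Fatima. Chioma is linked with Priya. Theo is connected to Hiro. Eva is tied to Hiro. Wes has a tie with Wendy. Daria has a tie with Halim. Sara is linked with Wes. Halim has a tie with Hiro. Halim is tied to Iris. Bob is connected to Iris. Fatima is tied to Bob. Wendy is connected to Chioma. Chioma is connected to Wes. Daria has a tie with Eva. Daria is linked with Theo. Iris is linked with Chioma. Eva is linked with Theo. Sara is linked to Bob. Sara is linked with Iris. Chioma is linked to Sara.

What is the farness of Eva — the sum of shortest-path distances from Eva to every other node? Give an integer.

28

Distances from Eva: Bob:3, Chioma:3, Daria:1, Fatima:3, Halim:1, Hiro:1, Iris:2, Priya:3, Sara:3, Theo:1, Wendy:4, Wes:3.
Sum = 3 + 3 + 1 + 3 + 1 + 1 + 2 + 3 + 3 + 1 + 4 + 3 = 28.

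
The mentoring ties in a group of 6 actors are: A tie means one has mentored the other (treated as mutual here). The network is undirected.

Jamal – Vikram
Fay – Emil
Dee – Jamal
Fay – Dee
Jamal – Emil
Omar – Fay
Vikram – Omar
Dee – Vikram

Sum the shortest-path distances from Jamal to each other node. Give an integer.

7

Distances from Jamal: Dee:1, Emil:1, Fay:2, Omar:2, Vikram:1.
Sum = 1 + 1 + 2 + 2 + 1 = 7.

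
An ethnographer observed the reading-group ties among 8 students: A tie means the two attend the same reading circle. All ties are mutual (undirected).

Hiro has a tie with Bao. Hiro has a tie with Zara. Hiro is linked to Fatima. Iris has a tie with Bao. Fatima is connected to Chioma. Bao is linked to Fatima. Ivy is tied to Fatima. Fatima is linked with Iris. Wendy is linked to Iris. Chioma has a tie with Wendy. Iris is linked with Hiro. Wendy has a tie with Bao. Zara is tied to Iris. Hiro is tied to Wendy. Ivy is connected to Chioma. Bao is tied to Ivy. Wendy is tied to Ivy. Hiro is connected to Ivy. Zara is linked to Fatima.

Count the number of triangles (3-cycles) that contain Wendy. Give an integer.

Wendy's neighbors: Bao, Chioma, Hiro, Iris, and Ivy.
Neighbor pairs that are themselves tied: Wendy–Bao–Hiro; Wendy–Bao–Iris; Wendy–Bao–Ivy; Wendy–Chioma–Ivy; Wendy–Hiro–Iris; Wendy–Hiro–Ivy. Each forms one triangle with Wendy, for 6 in total.

6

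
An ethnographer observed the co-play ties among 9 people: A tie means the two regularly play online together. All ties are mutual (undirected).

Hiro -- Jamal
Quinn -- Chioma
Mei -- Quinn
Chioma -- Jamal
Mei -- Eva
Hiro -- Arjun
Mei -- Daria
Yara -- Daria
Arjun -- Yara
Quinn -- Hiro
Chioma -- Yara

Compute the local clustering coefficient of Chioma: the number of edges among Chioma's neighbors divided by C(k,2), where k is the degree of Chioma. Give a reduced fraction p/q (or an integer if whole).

Chioma's neighbors: Jamal, Quinn, and Yara (k = 3).
Possible neighbor pairs: C(3,2) = 3. Edges among them: none → e = 0.
Clustering(Chioma) = 0/3 = 0.

0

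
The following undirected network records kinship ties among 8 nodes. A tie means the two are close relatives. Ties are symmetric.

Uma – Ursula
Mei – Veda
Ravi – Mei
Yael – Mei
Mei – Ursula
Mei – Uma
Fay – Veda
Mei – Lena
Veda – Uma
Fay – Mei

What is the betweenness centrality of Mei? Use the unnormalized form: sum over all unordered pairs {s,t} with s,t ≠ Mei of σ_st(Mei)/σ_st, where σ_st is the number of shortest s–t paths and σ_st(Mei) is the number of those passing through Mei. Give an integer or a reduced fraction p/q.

Pairs whose geodesics pass through Mei — Yael–Ursula: 1; Yael–Fay: 1; Yael–Veda: 1; Yael–Uma: 1; Yael–Lena: 1; Yael–Ravi: 1; Ursula–Fay: 1; Ursula–Veda: 1/2; Ursula–Lena: 1; Ursula–Ravi: 1; Fay–Uma: 1/2; Fay–Lena: 1; Fay–Ravi: 1; Veda–Lena: 1 … (+4 more pairs).
All other pairs contribute 0.
Summing the contributions gives betweenness(Mei) = 17.

17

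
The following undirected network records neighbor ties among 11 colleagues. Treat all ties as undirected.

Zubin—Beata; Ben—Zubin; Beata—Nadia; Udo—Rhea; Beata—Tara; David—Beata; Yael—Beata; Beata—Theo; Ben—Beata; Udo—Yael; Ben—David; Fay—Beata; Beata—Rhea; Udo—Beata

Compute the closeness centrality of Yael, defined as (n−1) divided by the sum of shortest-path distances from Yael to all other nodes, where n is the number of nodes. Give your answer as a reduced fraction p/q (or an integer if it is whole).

Distances from Yael: Beata:1, Ben:2, David:2, Fay:2, Nadia:2, Rhea:2, Tara:2, Theo:2, Udo:1, Zubin:2. Sum = 18.
n = 11, so closeness = 10/18 = 5/9.

5/9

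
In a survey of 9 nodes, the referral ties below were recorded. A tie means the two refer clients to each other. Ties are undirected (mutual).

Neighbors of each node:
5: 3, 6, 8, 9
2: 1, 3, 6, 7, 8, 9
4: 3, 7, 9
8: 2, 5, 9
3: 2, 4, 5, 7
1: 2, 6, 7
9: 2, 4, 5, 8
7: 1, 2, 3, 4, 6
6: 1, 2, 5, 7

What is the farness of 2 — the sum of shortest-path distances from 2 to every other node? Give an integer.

Distances from 2: 1:1, 3:1, 4:2, 5:2, 6:1, 7:1, 8:1, 9:1.
Sum = 1 + 1 + 2 + 2 + 1 + 1 + 1 + 1 = 10.

10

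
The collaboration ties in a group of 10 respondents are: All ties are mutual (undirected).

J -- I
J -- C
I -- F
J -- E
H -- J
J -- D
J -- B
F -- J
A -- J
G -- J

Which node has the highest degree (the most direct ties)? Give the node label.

Degrees — A:1, B:1, C:1, D:1, E:1, F:2, G:1, H:1, I:2, J:9.
The maximum is 9, attained only by J.

J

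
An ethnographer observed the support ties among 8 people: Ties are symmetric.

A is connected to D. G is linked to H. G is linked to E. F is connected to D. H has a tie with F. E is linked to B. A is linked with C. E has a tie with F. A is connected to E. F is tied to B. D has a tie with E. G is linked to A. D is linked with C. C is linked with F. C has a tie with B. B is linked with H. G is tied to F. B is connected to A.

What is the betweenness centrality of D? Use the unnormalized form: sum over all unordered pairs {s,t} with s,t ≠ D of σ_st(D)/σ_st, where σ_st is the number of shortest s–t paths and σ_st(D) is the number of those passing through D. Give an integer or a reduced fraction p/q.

Pairs whose geodesics pass through D — A–F: 1/5; E–C: 1/4.
All other pairs contribute 0.
Summing the contributions gives betweenness(D) = 9/20.

9/20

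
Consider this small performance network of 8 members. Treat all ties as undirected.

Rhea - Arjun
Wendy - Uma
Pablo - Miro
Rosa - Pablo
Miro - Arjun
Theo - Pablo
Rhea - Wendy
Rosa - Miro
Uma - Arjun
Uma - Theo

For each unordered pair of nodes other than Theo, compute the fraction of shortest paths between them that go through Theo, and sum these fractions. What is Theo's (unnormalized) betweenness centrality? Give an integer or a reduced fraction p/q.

Pairs whose geodesics pass through Theo — Rosa–Uma: 1/2; Rosa–Wendy: 1/3; Pablo–Uma: 1; Pablo–Wendy: 1.
All other pairs contribute 0.
Summing the contributions gives betweenness(Theo) = 17/6.

17/6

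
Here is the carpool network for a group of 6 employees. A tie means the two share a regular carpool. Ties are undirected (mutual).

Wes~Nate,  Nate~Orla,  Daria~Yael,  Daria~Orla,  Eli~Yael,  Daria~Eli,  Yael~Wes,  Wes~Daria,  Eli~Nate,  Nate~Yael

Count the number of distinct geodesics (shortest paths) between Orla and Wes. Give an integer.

2

The shortest distance is 2. The length-2 paths are: Orla–Nate–Wes; Orla–Daria–Wes.
That gives 2 distinct shortest paths.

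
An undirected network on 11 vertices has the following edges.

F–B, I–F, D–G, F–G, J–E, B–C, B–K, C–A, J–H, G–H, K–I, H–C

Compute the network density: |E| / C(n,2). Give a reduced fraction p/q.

There are 12 edges and 11 nodes, so the maximum possible is C(11,2) = 55.
Density = 12/55.

12/55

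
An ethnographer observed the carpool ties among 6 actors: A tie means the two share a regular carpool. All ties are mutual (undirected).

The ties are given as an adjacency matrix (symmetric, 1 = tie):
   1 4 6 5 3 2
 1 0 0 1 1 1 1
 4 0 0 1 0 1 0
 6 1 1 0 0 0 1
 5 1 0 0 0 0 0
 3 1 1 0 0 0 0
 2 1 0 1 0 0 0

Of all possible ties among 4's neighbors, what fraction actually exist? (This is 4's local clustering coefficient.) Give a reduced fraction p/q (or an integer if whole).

4's neighbors: 3 and 6 (k = 2).
Possible neighbor pairs: C(2,2) = 1. Edges among them: none → e = 0.
Clustering(4) = 0/1.

0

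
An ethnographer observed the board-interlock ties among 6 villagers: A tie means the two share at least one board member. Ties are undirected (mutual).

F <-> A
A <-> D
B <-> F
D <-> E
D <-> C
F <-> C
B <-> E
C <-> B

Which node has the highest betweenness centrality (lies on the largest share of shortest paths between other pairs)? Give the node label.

Unnormalized betweenness of each node: A:1/2, B:3/2, C:1, D:2, E:1/2, F:3/2.
D has the largest value, 2, making it the main broker — the node through which the most shortest paths run.

D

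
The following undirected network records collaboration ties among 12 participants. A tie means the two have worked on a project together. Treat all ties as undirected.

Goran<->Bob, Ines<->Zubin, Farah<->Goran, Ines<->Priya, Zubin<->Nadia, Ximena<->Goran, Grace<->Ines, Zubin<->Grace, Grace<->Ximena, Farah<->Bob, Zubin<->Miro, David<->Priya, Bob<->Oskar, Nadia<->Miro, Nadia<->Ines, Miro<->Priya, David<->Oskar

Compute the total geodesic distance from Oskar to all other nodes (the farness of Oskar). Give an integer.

29

Distances from Oskar: Bob:1, David:1, Farah:2, Goran:2, Grace:4, Ines:3, Miro:3, Nadia:4, Priya:2, Ximena:3, Zubin:4.
Sum = 1 + 1 + 2 + 2 + 4 + 3 + 3 + 4 + 2 + 3 + 4 = 29.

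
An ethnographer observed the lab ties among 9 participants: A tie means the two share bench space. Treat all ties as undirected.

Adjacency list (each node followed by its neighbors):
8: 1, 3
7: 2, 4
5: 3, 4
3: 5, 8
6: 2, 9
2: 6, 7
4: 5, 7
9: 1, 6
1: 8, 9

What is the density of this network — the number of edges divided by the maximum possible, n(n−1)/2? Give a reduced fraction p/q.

1/4

There are 9 edges and 9 nodes, so the maximum possible is C(9,2) = 36.
Density = 9/36 = 1/4.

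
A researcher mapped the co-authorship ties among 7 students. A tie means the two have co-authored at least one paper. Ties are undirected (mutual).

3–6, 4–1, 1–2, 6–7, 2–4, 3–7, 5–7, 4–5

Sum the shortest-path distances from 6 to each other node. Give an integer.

Distances from 6: 1:4, 2:4, 3:1, 4:3, 5:2, 7:1.
Sum = 4 + 4 + 1 + 3 + 2 + 1 = 15.

15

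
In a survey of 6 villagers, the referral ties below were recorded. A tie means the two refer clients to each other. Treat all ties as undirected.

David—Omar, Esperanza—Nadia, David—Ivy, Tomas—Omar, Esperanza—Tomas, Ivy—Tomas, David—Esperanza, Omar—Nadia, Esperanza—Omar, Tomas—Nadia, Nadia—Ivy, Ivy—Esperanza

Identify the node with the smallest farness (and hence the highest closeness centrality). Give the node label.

Esperanza

Farness (sum of distances to all others) for each node — David:7, Esperanza:5, Ivy:6, Nadia:6, Omar:6, Tomas:6.
The smallest farness is 5, for Esperanza, so Esperanza has the highest closeness.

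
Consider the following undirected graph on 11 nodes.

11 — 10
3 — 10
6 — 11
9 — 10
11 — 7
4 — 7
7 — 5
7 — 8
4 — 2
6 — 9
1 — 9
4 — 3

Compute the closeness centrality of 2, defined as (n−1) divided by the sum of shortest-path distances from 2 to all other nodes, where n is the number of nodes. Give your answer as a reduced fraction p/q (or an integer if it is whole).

Distances from 2: 1:5, 3:2, 4:1, 5:3, 6:4, 7:2, 8:3, 9:4, 10:3, 11:3. Sum = 30.
n = 11, so closeness = 10/30 = 1/3.

1/3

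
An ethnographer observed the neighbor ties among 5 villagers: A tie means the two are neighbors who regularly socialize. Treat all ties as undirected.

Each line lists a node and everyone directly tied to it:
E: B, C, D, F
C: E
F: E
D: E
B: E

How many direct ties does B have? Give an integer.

1

B is directly tied to E. That is 1 neighbor, so the degree of B is 1.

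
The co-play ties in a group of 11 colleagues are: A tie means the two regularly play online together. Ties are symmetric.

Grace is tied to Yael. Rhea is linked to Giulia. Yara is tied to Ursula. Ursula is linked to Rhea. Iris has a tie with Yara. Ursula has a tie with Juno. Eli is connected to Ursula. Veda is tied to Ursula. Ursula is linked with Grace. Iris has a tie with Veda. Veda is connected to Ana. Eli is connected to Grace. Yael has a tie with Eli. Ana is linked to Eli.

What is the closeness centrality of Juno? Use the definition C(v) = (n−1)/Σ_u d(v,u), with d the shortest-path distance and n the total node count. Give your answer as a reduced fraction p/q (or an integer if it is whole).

Distances from Juno: Ana:3, Eli:2, Giulia:3, Grace:2, Iris:3, Rhea:2, Ursula:1, Veda:2, Yael:3, Yara:2. Sum = 23.
n = 11, so closeness = 10/23.

10/23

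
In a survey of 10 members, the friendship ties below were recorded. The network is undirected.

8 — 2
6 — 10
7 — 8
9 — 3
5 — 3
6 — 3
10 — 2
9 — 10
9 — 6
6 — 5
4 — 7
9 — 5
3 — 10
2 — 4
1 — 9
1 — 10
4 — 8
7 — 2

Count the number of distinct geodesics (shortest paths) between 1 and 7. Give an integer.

The shortest distance is 3, and the only length-3 path is 1–10–2–7. So there is exactly 1 shortest path.

1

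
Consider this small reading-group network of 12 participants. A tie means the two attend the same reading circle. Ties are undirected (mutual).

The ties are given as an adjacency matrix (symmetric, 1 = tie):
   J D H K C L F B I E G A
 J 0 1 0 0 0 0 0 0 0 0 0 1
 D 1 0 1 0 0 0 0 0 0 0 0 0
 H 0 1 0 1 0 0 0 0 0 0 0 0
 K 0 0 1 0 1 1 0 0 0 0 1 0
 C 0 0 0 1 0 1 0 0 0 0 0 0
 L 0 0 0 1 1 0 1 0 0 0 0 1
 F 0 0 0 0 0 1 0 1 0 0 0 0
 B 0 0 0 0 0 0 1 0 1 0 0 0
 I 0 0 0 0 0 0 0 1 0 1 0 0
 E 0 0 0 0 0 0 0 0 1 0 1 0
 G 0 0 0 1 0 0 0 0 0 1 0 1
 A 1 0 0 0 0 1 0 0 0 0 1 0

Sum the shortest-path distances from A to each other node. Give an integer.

Distances from A: B:3, C:2, D:2, E:2, F:2, G:1, H:3, I:3, J:1, K:2, L:1.
Sum = 3 + 2 + 2 + 2 + 2 + 1 + 3 + 3 + 1 + 2 + 1 = 22.

22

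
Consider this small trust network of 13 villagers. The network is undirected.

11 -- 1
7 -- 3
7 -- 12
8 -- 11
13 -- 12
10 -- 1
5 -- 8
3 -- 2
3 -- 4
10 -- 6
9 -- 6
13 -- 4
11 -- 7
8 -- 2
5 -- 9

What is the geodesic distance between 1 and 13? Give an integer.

One shortest route is 1 – 11 – 7 – 12 – 13, which uses 4 edges, and at distance 3 from 1 we only reach {2, 3, 5, 9, 12}, which does not include 13. So d(1,13) = 4.

4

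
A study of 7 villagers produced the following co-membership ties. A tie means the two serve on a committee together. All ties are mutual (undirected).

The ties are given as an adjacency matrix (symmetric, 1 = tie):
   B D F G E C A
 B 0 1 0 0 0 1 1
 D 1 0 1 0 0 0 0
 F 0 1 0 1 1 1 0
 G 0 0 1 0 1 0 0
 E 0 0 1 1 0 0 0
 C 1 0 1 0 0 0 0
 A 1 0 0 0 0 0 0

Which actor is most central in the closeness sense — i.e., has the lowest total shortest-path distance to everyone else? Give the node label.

Farness (sum of distances to all others) for each node — A:16, B:11, C:10, D:10, E:13, F:9, G:13.
The smallest farness is 9, for F, so F has the highest closeness.

F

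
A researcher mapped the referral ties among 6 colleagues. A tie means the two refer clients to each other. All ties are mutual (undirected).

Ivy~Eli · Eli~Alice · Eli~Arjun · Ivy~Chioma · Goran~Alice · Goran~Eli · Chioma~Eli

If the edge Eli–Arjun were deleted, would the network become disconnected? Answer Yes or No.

Yes

Without the Eli–Arjun edge there is no alternate route between Eli and Arjun, so the network disconnects. It is a bridge.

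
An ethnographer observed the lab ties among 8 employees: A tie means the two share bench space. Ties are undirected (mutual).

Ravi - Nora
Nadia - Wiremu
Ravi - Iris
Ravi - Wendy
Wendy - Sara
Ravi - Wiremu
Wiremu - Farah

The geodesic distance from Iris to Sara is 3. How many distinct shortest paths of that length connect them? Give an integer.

The shortest distance is 3, and the only length-3 path is Iris–Ravi–Wendy–Sara. So there is exactly 1 shortest path.

1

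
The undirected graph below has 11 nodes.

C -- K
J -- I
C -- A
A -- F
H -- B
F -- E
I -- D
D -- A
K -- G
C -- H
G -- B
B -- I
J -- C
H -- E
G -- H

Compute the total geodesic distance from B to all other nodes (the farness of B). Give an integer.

19

Distances from B: A:3, C:2, D:2, E:2, F:3, G:1, H:1, I:1, J:2, K:2.
Sum = 3 + 2 + 2 + 2 + 3 + 1 + 1 + 1 + 2 + 2 = 19.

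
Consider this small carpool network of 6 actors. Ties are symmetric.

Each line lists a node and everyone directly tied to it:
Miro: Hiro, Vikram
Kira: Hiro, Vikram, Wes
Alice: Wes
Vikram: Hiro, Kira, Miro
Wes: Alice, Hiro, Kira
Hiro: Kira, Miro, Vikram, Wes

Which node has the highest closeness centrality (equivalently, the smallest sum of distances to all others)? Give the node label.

Hiro

Farness (sum of distances to all others) for each node — Alice:11, Hiro:6, Kira:7, Miro:9, Vikram:8, Wes:7.
The smallest farness is 6, for Hiro, so Hiro has the highest closeness.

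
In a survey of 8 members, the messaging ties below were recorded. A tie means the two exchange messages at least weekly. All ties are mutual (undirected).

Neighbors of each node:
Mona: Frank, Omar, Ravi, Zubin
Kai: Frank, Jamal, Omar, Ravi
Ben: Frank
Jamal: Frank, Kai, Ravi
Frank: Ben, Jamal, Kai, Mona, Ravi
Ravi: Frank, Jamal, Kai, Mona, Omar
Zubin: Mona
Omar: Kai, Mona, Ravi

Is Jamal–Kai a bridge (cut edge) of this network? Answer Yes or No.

No

Even without that edge, Jamal still reaches Kai via Jamal – Ravi – Kai, so the network stays connected. Not a bridge.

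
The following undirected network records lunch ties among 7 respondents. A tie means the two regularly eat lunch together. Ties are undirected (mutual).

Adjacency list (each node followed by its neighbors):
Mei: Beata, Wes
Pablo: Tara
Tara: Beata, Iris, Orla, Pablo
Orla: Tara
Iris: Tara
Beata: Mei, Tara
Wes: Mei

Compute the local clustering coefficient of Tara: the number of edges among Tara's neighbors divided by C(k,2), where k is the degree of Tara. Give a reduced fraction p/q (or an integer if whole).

Tara's neighbors: Beata, Iris, Orla, and Pablo (k = 4).
Possible neighbor pairs: C(4,2) = 6. Edges among them: none → e = 0.
Clustering(Tara) = 0/6 = 0.

0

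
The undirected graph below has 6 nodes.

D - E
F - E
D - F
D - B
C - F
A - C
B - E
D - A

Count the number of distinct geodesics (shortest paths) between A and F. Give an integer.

The shortest distance is 2. The length-2 paths are: A–C–F; A–D–F.
That gives 2 distinct shortest paths.

2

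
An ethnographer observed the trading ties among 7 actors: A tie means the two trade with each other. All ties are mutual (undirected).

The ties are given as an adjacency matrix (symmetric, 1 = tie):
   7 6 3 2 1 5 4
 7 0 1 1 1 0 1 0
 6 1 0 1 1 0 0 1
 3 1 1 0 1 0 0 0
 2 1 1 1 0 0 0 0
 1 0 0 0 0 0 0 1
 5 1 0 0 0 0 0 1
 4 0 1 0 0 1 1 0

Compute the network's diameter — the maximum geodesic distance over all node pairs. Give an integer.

3

Eccentricity of each node (its greatest distance to any other): 1:3, 2:3, 3:3, 4:2, 5:2, 6:2, 7:3.
The maximum eccentricity is 3, realized for instance by the pair 7–1 via 7 – 6 – 4 – 1. So the diameter is 3.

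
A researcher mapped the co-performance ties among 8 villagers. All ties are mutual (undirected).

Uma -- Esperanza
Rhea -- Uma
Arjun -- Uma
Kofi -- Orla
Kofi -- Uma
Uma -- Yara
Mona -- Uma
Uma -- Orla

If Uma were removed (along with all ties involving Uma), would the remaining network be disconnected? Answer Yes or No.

Yes

Removing Uma leaves {Arjun} with no path to {Mona}, so the network splits into 6 components. Uma is a cut vertex.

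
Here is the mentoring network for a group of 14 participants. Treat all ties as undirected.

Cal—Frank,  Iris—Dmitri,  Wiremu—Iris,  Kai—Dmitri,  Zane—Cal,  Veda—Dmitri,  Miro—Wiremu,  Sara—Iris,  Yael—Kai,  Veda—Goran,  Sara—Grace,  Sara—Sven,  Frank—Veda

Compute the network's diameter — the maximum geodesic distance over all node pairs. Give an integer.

7

Eccentricity of each node (its greatest distance to any other): Cal:6, Dmitri:4, Frank:5, Goran:5, Grace:7, Iris:5, Kai:5, Miro:7, Sara:6, Sven:7, Veda:4, Wiremu:6, Yael:6, Zane:7.
The maximum eccentricity is 7, realized for instance by the pair Grace–Zane via Grace – Sara – Iris – Dmitri – Veda – Frank – Cal – Zane. So the diameter is 7.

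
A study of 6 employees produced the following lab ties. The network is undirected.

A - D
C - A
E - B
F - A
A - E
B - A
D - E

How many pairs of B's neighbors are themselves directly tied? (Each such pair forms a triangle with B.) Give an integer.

1

B's neighbors: A and E.
Neighbor pairs that are themselves tied: B–A–E. Each forms one triangle with B, for 1 in total.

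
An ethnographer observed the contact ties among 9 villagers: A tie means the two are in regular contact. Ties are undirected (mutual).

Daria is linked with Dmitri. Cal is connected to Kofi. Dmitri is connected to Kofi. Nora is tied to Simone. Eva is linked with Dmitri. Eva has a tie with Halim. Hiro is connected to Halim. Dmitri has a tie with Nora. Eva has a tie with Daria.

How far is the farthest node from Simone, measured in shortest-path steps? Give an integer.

5

Distances from Simone: Cal:4, Daria:3, Dmitri:2, Eva:3, Halim:4, Hiro:5, Kofi:3, Nora:1.
The largest is 5 (to Hiro), so the eccentricity of Simone is 5.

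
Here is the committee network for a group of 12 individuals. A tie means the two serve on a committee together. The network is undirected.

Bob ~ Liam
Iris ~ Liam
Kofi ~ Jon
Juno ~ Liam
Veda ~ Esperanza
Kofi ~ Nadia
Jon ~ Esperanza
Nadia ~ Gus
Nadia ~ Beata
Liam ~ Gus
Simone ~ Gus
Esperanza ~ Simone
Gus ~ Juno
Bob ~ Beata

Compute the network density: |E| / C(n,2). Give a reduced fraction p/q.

There are 14 edges and 12 nodes, so the maximum possible is C(12,2) = 66.
Density = 14/66 = 7/33.

7/33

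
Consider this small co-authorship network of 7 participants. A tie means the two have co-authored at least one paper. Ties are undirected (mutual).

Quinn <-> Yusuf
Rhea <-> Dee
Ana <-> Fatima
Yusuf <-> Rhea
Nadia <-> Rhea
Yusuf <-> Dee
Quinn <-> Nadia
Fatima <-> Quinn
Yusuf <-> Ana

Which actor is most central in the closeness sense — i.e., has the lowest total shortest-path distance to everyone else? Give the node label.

Yusuf

Farness (sum of distances to all others) for each node — Ana:11, Dee:11, Fatima:12, Nadia:11, Quinn:9, Rhea:10, Yusuf:8.
The smallest farness is 8, for Yusuf, so Yusuf has the highest closeness.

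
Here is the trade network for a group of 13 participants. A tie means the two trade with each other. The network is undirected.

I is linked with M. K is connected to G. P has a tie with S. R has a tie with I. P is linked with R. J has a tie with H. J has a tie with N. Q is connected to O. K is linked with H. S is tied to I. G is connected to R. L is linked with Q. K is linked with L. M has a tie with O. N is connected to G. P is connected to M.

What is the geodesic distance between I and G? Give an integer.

2

One shortest route is I – R – G, which uses 2 edges, and I and G are not directly tied, so nothing shorter exists. So d(I,G) = 2.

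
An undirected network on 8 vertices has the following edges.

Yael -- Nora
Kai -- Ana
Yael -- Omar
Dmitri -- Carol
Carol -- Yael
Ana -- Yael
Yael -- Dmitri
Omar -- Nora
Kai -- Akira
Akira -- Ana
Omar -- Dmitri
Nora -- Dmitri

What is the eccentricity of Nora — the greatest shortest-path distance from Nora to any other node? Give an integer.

3

Distances from Nora: Akira:3, Ana:2, Carol:2, Dmitri:1, Kai:3, Omar:1, Yael:1.
The largest is 3 (to Kai and Akira), so the eccentricity of Nora is 3.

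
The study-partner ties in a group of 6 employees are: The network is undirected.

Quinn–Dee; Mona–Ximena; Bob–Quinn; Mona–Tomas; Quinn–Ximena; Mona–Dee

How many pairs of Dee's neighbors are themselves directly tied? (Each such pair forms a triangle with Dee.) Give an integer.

Dee's neighbors are Mona and Quinn, but none of them are tied to each other, so no triangle contains Dee.

0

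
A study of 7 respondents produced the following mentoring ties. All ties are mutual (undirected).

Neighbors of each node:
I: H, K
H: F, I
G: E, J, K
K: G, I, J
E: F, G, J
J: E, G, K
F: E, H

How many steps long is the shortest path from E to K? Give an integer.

One shortest route is E – J – K, which uses 2 edges, and E and K are not directly tied, so nothing shorter exists. So d(E,K) = 2.

2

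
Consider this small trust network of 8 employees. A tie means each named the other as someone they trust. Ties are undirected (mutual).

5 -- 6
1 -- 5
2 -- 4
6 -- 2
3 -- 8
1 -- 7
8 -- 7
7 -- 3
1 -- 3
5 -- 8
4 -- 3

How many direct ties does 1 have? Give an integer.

1 is directly tied to 3, 5, and 7. That is 3 neighbors, so the degree of 1 is 3.

3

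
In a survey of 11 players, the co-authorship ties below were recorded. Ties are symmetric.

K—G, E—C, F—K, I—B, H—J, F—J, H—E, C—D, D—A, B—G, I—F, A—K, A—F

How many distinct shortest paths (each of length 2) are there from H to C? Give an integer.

1

The shortest distance is 2, and the only length-2 path is H–E–C. So there is exactly 1 shortest path.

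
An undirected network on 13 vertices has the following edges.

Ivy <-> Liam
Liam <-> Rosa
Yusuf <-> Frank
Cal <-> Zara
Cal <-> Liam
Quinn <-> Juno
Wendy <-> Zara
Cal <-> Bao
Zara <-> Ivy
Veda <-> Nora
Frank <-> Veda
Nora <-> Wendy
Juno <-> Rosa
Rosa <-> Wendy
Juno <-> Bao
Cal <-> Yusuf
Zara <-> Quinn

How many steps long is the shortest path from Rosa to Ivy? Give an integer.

One shortest route is Rosa – Liam – Ivy, which uses 2 edges, and Rosa and Ivy are not directly tied, so nothing shorter exists. So d(Rosa,Ivy) = 2.

2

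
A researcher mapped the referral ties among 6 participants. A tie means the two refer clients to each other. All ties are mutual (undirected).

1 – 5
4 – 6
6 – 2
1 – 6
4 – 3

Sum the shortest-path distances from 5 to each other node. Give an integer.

Distances from 5: 1:1, 2:3, 3:4, 4:3, 6:2.
Sum = 1 + 3 + 4 + 3 + 2 = 13.

13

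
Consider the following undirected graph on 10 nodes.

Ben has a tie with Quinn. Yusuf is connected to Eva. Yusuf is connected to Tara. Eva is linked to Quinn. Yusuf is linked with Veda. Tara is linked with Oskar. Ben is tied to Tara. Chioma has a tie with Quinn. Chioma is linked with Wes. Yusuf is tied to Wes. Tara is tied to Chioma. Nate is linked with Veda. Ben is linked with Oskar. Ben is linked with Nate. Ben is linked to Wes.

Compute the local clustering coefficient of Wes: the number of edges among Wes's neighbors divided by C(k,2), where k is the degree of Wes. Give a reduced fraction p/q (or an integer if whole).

0

Wes's neighbors: Ben, Chioma, and Yusuf (k = 3).
Possible neighbor pairs: C(3,2) = 3. Edges among them: none → e = 0.
Clustering(Wes) = 0/3 = 0.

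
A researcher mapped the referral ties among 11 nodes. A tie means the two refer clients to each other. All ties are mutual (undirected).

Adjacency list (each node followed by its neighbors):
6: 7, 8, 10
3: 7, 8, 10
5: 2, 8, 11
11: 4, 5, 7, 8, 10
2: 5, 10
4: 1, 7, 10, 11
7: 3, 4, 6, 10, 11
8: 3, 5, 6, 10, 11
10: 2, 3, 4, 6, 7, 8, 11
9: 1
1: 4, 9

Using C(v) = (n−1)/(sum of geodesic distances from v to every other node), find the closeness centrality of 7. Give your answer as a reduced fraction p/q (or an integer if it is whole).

Distances from 7: 1:2, 2:2, 3:1, 4:1, 5:2, 6:1, 8:2, 9:3, 10:1, 11:1. Sum = 16.
n = 11, so closeness = 10/16 = 5/8.

5/8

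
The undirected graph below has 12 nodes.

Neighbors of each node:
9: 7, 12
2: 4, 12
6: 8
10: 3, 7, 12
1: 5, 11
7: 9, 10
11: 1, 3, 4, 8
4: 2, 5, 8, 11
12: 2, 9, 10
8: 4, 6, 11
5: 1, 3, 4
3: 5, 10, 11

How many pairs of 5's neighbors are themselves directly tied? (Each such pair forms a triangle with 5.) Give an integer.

5's neighbors are 1, 3, and 4, but none of them are tied to each other, so no triangle contains 5.

0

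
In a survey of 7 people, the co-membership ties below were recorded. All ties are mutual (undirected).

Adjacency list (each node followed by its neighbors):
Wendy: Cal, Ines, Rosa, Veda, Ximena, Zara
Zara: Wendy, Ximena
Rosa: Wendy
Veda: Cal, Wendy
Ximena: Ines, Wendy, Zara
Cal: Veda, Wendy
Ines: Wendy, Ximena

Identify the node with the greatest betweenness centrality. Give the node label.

Unnormalized betweenness of each node: Cal:0, Ines:0, Rosa:0, Veda:0, Wendy:23/2, Ximena:1/2, Zara:0.
Wendy has the largest value, 23/2, making it the main broker — the node through which the most shortest paths run.

Wendy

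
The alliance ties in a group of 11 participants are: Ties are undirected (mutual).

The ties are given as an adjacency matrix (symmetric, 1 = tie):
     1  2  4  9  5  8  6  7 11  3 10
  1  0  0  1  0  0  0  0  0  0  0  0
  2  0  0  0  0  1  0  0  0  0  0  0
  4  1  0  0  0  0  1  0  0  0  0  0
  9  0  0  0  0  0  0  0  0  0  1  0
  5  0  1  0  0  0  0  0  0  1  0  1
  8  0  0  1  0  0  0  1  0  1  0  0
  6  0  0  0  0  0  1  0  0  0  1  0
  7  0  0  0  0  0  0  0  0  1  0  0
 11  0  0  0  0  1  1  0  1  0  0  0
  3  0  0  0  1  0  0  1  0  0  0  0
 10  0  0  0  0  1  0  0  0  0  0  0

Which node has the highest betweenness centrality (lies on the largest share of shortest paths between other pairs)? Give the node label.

8

Unnormalized betweenness of each node: 1:0, 2:0, 3:9, 4:9, 5:17, 6:16, 7:0, 8:31, 9:0, 10:0, 11:27.
8 has the largest value, 31, making it the main broker — the node through which the most shortest paths run.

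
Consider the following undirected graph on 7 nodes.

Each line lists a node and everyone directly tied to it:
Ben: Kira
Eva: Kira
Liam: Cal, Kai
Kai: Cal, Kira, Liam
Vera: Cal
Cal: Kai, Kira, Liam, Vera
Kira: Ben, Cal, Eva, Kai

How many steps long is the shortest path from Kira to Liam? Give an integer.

2

One shortest route is Kira – Kai – Liam, which uses 2 edges, and Kira and Liam are not directly tied, so nothing shorter exists. So d(Kira,Liam) = 2.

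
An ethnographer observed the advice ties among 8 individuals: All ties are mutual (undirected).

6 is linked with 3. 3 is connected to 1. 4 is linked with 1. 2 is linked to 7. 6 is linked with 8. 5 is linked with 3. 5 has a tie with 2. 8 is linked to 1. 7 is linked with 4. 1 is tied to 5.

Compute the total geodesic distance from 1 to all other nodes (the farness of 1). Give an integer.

10

Distances from 1: 2:2, 3:1, 4:1, 5:1, 6:2, 7:2, 8:1.
Sum = 2 + 1 + 1 + 1 + 2 + 2 + 1 = 10.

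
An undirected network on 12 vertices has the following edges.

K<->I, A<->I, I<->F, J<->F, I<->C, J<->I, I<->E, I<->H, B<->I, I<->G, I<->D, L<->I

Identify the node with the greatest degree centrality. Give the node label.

I

Degrees — A:1, B:1, C:1, D:1, E:1, F:2, G:1, H:1, I:11, J:2, K:1, L:1.
The maximum is 11, attained only by I.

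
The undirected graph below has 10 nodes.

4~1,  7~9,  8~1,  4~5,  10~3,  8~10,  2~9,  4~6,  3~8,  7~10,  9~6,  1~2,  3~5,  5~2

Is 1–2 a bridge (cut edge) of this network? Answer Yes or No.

No

Even without that edge, 1 still reaches 2 via 1 – 4 – 5 – 2, so the network stays connected. Not a bridge.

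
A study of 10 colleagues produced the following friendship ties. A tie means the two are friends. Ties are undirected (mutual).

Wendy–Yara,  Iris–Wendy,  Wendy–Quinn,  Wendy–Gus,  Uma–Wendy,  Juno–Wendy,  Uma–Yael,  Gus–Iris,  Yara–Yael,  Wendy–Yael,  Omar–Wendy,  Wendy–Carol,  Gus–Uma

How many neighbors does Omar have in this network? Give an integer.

Omar is directly tied to Wendy. That is 1 neighbor, so the degree of Omar is 1.

1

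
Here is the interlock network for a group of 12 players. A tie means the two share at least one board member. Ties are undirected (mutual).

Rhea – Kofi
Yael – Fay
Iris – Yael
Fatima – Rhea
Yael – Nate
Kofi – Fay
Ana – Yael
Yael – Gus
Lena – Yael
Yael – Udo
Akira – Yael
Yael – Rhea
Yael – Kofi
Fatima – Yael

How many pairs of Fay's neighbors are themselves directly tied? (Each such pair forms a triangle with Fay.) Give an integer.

1

Fay's neighbors: Kofi and Yael.
Neighbor pairs that are themselves tied: Fay–Kofi–Yael. Each forms one triangle with Fay, for 1 in total.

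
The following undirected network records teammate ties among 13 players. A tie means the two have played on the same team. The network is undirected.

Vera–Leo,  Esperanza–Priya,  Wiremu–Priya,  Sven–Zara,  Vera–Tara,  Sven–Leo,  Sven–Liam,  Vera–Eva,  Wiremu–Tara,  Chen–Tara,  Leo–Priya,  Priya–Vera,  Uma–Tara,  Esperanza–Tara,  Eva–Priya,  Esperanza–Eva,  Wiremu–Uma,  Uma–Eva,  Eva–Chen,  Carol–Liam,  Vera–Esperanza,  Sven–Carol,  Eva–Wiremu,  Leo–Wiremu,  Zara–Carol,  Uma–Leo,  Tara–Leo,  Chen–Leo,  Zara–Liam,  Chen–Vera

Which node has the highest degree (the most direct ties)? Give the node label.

Leo

Degrees — Carol:3, Chen:4, Esperanza:4, Eva:6, Leo:7, Liam:3, Priya:5, Sven:4, Tara:6, Uma:4, Vera:6, Wiremu:5, Zara:3.
The maximum is 7, attained only by Leo.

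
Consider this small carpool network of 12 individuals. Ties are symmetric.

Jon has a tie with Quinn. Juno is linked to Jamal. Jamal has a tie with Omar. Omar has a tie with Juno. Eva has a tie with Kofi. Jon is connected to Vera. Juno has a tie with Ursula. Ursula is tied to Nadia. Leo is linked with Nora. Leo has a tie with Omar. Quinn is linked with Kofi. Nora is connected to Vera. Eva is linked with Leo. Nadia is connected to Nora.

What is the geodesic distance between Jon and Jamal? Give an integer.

5

One shortest route is Jon – Vera – Nora – Leo – Omar – Jamal, which uses 5 edges, and at distance 4 from Jon we only reach {Omar, Ursula}, which does not include Jamal. So d(Jon,Jamal) = 5.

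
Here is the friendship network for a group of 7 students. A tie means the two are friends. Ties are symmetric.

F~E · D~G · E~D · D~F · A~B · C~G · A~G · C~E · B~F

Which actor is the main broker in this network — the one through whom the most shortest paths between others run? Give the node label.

Unnormalized betweenness of each node: A:3/2, B:4/3, C:5/6, D:11/6, E:2, F:17/6, G:11/3.
G has the largest value, 11/3, making it the main broker — the node through which the most shortest paths run.

G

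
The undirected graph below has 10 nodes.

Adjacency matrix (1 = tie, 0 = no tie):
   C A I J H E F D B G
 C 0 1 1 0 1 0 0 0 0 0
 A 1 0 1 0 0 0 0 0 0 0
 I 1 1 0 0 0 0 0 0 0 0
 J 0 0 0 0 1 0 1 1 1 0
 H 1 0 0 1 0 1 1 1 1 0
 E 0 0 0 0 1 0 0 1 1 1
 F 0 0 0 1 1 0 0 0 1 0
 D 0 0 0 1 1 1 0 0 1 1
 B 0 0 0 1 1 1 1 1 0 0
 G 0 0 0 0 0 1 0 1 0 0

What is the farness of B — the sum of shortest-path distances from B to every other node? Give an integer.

15

Distances from B: A:3, C:2, D:1, E:1, F:1, G:2, H:1, I:3, J:1.
Sum = 3 + 2 + 1 + 1 + 1 + 2 + 1 + 3 + 1 = 15.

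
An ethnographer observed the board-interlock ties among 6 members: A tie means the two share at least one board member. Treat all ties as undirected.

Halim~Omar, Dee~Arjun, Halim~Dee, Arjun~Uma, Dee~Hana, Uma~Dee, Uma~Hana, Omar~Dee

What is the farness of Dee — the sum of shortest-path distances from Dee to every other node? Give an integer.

Distances from Dee: Arjun:1, Halim:1, Hana:1, Omar:1, Uma:1.
Sum = 1 + 1 + 1 + 1 + 1 = 5.

5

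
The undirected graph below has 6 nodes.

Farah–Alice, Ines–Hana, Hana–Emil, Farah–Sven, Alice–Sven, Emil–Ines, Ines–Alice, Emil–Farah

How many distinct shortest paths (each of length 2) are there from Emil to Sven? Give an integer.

The shortest distance is 2, and the only length-2 path is Emil–Farah–Sven. So there is exactly 1 shortest path.

1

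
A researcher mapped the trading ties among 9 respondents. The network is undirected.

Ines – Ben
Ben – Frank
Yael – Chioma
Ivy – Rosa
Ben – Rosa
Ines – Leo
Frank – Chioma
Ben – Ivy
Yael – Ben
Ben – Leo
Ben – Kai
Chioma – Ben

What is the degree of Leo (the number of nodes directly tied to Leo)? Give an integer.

2

Leo is directly tied to Ben and Ines. That is 2 neighbors, so the degree of Leo is 2.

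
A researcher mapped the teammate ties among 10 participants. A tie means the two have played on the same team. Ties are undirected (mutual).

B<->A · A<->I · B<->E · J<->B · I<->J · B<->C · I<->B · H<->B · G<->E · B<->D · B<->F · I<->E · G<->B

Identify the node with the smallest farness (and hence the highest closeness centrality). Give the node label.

B

Farness (sum of distances to all others) for each node — A:16, B:9, C:17, D:17, E:15, F:17, G:16, H:17, I:14, J:16.
The smallest farness is 9, for B, so B has the highest closeness.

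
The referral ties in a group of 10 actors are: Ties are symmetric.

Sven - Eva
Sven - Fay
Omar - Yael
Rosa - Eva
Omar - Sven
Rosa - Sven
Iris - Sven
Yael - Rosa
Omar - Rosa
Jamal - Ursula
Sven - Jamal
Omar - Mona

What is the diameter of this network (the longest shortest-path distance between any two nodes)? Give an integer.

Eccentricity of each node (its greatest distance to any other): Eva:3, Fay:3, Iris:3, Jamal:3, Mona:4, Omar:3, Rosa:3, Sven:2, Ursula:4, Yael:4.
The maximum eccentricity is 4, realized for instance by the pair Ursula–Yael via Ursula – Jamal – Sven – Omar – Yael. So the diameter is 4.

4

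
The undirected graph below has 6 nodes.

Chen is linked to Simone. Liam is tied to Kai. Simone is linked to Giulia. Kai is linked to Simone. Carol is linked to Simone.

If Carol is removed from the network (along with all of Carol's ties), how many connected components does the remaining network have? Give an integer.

Carol's neighbors (Simone) remain reachable from one another through other ties, so the rest of the network stays in one piece.

1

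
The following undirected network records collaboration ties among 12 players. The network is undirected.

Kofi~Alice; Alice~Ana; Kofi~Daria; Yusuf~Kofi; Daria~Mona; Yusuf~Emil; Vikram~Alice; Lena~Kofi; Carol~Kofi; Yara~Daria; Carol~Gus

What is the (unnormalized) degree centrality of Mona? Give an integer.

Mona is directly tied to Daria. That is 1 neighbor, so the degree of Mona is 1.

1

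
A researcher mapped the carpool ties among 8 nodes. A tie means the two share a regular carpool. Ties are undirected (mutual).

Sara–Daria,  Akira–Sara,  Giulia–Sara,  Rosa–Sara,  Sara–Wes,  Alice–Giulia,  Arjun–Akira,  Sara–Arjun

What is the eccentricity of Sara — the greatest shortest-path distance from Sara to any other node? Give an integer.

2

Distances from Sara: Akira:1, Alice:2, Arjun:1, Daria:1, Giulia:1, Rosa:1, Wes:1.
The largest is 2 (to Alice), so the eccentricity of Sara is 2.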